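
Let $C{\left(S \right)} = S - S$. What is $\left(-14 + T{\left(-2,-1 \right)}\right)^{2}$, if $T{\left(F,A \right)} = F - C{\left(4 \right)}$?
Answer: $256$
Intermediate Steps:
$C{\left(S \right)} = 0$
$T{\left(F,A \right)} = F$ ($T{\left(F,A \right)} = F - 0 = F + 0 = F$)
$\left(-14 + T{\left(-2,-1 \right)}\right)^{2} = \left(-14 - 2\right)^{2} = \left(-16\right)^{2} = 256$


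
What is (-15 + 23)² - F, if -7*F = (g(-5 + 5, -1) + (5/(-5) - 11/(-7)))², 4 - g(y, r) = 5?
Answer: 21961/343 ≈ 64.026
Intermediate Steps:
g(y, r) = -1 (g(y, r) = 4 - 1*5 = 4 - 5 = -1)
F = -9/343 (F = -(-1 + (5/(-5) - 11/(-7)))²/7 = -(-1 + (5*(-⅕) - 11*(-⅐)))²/7 = -(-1 + (-1 + 11/7))²/7 = -(-1 + 4/7)²/7 = -(-3/7)²/7 = -⅐*9/49 = -9/343 ≈ -0.026239)
(-15 + 23)² - F = (-15 + 23)² - 1*(-9/343) = 8² + 9/343 = 64 + 9/343 = 21961/343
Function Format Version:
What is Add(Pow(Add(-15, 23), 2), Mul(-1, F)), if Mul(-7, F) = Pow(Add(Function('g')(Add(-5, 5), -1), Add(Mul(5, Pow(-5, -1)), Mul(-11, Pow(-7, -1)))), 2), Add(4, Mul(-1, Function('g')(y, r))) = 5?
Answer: Rational(21961, 343) ≈ 64.026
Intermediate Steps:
Function('g')(y, r) = -1 (Function('g')(y, r) = Add(4, Mul(-1, 5)) = Add(4, -5) = -1)
F = Rational(-9, 343) (F = Mul(Rational(-1, 7), Pow(Add(-1, Add(Mul(5, Pow(-5, -1)), Mul(-11, Pow(-7, -1)))), 2)) = Mul(Rational(-1, 7), Pow(Add(-1, Add(Mul(5, Rational(-1, 5)), Mul(-11, Rational(-1, 7)))), 2)) = Mul(Rational(-1, 7), Pow(Add(-1, Add(-1, Rational(11, 7))), 2)) = Mul(Rational(-1, 7), Pow(Add(-1, Rational(4, 7)), 2)) = Mul(Rational(-1, 7), Pow(Rational(-3, 7), 2)) = Mul(Rational(-1, 7), Rational(9, 49)) = Rational(-9, 343) ≈ -0.026239)
Add(Pow(Add(-15, 23), 2), Mul(-1, F)) = Add(Pow(Add(-15, 23), 2), Mul(-1, Rational(-9, 343))) = Add(Pow(8, 2), Rational(9, 343)) = Add(64, Rational(9, 343)) = Rational(21961, 343)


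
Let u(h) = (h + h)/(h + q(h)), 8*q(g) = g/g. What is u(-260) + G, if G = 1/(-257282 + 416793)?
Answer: 60324349/30147579 ≈ 2.0010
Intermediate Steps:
q(g) = 1/8 (q(g) = (g/g)/8 = (1/8)*1 = 1/8)
u(h) = 2*h/(1/8 + h) (u(h) = (h + h)/(h + 1/8) = (2*h)/(1/8 + h) = 2*h/(1/8 + h))
G = 1/159511 ≈ 6.2692e-6
u(-260) + G = 16*(-260)/(1 + 8*(-260)) + 1/159511 = 16*(-260)/(1 - 2080) + 1/159511 = 16*(-260)/(-2079) + 1/159511 = 16*(-260)*(-1/2079) + 1/159511 = 4160/2079 + 1/159511 = 60324349/30147579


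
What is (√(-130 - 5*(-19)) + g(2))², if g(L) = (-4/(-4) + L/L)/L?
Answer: (1 + I*√35)² ≈ -34.0 + 11.832*I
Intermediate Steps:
g(L) = 2/L (g(L) = (-4*(-¼) + 1)/L = (1 + 1)/L = 2/L)
(√(-130 - 5*(-19)) + g(2))² = (√(-130 - 5*(-19)) + 2/2)² = (√(-130 + 95) + 2*(½))² = (√(-35) + 1)² = (I*√35 + 1)² = (1 + I*√35)²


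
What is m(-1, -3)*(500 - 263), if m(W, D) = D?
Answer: -711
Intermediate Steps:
m(-1, -3)*(500 - 263) = -3*(500 - 263) = -3*237 = -711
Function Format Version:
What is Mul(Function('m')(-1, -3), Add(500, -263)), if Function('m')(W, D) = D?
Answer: -711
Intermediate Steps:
Mul(Function('m')(-1, -3), Add(500, -263)) = Mul(-3, Add(500, -263)) = Mul(-3, 237) = -711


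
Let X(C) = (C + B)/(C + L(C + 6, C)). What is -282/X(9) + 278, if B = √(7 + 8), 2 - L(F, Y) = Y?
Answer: 2212/11 + 94*√15/11 ≈ 234.19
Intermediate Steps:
L(F, Y) = 2 - Y
B = √15 ≈ 3.8730
X(C) = C/2 + √15/2 (X(C) = (C + √15)/(C + (2 - C)) = (C + √15)/2 = (C + √15)*(½) = C/2 + √15/2)
-282/X(9) + 278 = -282/((½)*9 + √15/2) + 278 = -282/(9/2 + √15/2) + 278 = 278 - 282/(9/2 + √15/2)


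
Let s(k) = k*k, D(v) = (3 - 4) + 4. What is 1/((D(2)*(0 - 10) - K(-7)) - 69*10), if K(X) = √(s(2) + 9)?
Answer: -720/518387 + √13/518387 ≈ -0.0013820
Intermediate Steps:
D(v) = 3 (D(v) = -1 + 4 = 3)
s(k) = k²
K(X) = √13 (K(X) = √(2² + 9) = √(4 + 9) = √13)
1/((D(2)*(0 - 10) - K(-7)) - 69*10) = 1/((3*(0 - 10) - √13) - 69*10) = 1/((3*(-10) - √13) - 690) = 1/((-30 - √13) - 690) = 1/(-720 - √13)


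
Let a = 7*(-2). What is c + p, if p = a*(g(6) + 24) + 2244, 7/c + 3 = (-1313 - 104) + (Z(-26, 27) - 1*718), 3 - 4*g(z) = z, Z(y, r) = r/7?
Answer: 57320845/29878 ≈ 1918.5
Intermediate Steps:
Z(y, r) = r/7 (Z(y, r) = r*(1/7) = r/7)
g(z) = 3/4 - z/4
a = -14
c = -49/14939 (c = 7/(-3 + ((-1313 - 104) + ((1/7)*27 - 1*718))) = 7/(-3 + (-1417 + (27/7 - 718))) = 7/(-3 + (-1417 - 4999/7)) = 7/(-3 - 14918/7) = 7/(-14939/7) = 7*(-7/14939) = -49/14939 ≈ -0.0032800)
p = 3837/2 (p = -14*((3/4 - 1/4*6) + 24) + 2244 = -14*((3/4 - 3/2) + 24) + 2244 = -14*(-3/4 + 24) + 2244 = -14*93/4 + 2244 = -651/2 + 2244 = 3837/2 ≈ 1918.5)
c + p = -49/14939 + 3837/2 = 57320845/29878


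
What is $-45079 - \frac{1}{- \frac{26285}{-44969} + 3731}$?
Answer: $- \frac{7564509769265}{167805624} \approx -45079.0$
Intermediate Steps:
$-45079 - \frac{1}{- \frac{26285}{-44969} + 3731} = -45079 - \frac{1}{\left(-26285\right) \left(- \frac{1}{44969}\right) + 3731} = -45079 - \frac{1}{\frac{26285}{44969} + 3731} = -45079 - \frac{1}{\frac{167805624}{44969}} = -45079 - \frac{44969}{167805624} = - \frac{7564509769265}{167805624}$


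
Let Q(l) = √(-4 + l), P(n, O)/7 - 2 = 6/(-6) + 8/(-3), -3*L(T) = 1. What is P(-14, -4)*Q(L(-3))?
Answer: -35*I*√39/9 ≈ -24.286*I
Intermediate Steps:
L(T) = -⅓ (L(T) = -⅓*1 = -⅓)
P(n, O) = -35/3 (P(n, O) = 14 + 7*(6/(-6) + 8/(-3)) = 14 + 7*(6*(-⅙) + 8*(-⅓)) = 14 + 7*(-1 - 8/3) = 14 + 7*(-11/3) = 14 - 77/3 = -35/3)
P(-14, -4)*Q(L(-3)) = -35*√(-4 - ⅓)/3 = -35*I*√39/9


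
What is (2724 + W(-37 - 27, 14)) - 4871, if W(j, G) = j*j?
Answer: 1949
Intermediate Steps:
W(j, G) = j²
(2724 + W(-37 - 27, 14)) - 4871 = (2724 + (-37 - 27)²) - 4871 = (2724 + (-64)²) - 4871 = (2724 + 4096) - 4871 = 6820 - 4871 = 1949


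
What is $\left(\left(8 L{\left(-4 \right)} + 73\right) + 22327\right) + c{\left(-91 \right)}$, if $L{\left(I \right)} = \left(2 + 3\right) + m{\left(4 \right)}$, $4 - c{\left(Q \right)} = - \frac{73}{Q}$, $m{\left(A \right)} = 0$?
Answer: $\frac{2042331}{91} \approx 22443.0$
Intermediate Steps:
$c{\left(Q \right)} = 4 + \frac{73}{Q}$ ($c{\left(Q \right)} = 4 - - \frac{73}{Q} = 4 + \frac{73}{Q}$)
$L{\left(I \right)} = 5$ ($L{\left(I \right)} = \left(2 + 3\right) + 0 = 5 + 0 = 5$)
$\left(\left(8 L{\left(-4 \right)} + 73\right) + 22327\right) + c{\left(-91 \right)} = \left(\left(8 \cdot 5 + 73\right) + 22327\right) + \left(4 + \frac{73}{-91}\right) = \left(\left(40 + 73\right) + 22327\right) + \left(4 + 73 \left(- \frac{1}{91}\right)\right) = \left(113 + 22327\right) + \left(4 - \frac{73}{91}\right) = 22440 + \frac{291}{91} = \frac{2042331}{91}$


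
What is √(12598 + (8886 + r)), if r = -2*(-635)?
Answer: √22754 ≈ 150.84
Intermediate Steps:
r = 1270
√(12598 + (8886 + r)) = √(12598 + (8886 + 1270)) = √(12598 + 10156) = √22754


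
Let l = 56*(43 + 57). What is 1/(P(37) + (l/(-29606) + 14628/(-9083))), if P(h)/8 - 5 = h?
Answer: 134455649/44935127380 ≈ 0.0029922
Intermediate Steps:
P(h) = 40 + 8*h
l = 5600 (l = 56*100 = 5600)
1/(P(37) + (l/(-29606) + 14628/(-9083))) = 1/((40 + 8*37) + (5600/(-29606) + 14628/(-9083))) = 1/((40 + 296) + (5600*(-1/29606) + 14628*(-1/9083))) = 1/(336 + (-2800/14803 - 14628/9083)) = 1/(336 - 241970684/134455649) = 1/(44935127380/134455649) = 134455649/44935127380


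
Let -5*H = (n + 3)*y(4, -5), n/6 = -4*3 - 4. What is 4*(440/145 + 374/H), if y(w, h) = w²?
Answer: 92587/5394 ≈ 17.165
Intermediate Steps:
n = -96 (n = 6*(-4*3 - 4) = 6*(-12 - 4) = 6*(-16) = -96)
H = 1488/5 (H = -(-96 + 3)*4²/5 = -(-93)*16/5 = -⅕*(-1488) = 1488/5 ≈ 297.60)
4*(440/145 + 374/H) = 4*(440/145 + 374/(1488/5)) = 4*(440*(1/145) + 374*(5/1488)) = 4*(88/29 + 935/744) = 4*(92587/21576) = 92587/5394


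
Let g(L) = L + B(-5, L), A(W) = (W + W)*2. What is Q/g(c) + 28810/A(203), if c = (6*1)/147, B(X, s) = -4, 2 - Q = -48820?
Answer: -484235149/39382 ≈ -12296.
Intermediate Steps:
Q = 48822 (Q = 2 - 1*(-48820) = 2 + 48820 = 48822)
c = 2/49 (c = 6*(1/147) = 2/49 ≈ 0.040816)
A(W) = 4*W (A(W) = (2*W)*2 = 4*W)
g(L) = -4 + L (g(L) = L - 4 = -4 + L)
Q/g(c) + 28810/A(203) = 48822/(-4 + 2/49) + 28810/((4*203)) = 48822/(-194/49) + 28810/812 = 48822*(-49/194) + 28810*(1/812) = -1196139/97 + 14405/406 = -484235149/39382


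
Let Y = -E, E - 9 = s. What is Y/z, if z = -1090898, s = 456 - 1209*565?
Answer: -341310/545449 ≈ -0.62574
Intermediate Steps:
s = -682629 (s = 456 - 683085 = -682629)
E = -682620 (E = 9 - 682629 = -682620)
Y = 682620 (Y = -1*(-682620) = 682620)
Y/z = 682620/(-1090898) = 682620*(-1/1090898) = -341310/545449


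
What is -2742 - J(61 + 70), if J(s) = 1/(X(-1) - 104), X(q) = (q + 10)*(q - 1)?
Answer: -334523/122 ≈ -2742.0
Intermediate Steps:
X(q) = (-1 + q)*(10 + q) (X(q) = (10 + q)*(-1 + q) = (-1 + q)*(10 + q))
J(s) = -1/122 (J(s) = 1/((-10 + (-1)**2 + 9*(-1)) - 104) = 1/((-10 + 1 - 9) - 104) = 1/(-18 - 104) = 1/(-122) = -1/122)
-2742 - J(61 + 70) = -2742 - 1*(-1/122) = -2742 + 1/122 = -334523/122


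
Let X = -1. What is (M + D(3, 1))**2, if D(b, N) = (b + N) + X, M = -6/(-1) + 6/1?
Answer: 225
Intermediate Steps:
M = 12 (M = -6*(-1) + 6*1 = 6 + 6 = 12)
D(b, N) = -1 + N + b (D(b, N) = (b + N) - 1 = (N + b) - 1 = -1 + N + b)
(M + D(3, 1))**2 = (12 + (-1 + 1 + 3))**2 = (12 + 3)**2 = 15**2 = 225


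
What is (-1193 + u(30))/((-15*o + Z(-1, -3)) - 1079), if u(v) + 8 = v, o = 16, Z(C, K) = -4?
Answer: 1171/1323 ≈ 0.88511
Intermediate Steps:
u(v) = -8 + v
(-1193 + u(30))/((-15*o + Z(-1, -3)) - 1079) = (-1193 + (-8 + 30))/((-15*16 - 4) - 1079) = (-1193 + 22)/((-240 - 4) - 1079) = -1171/(-244 - 1079) = -1171/(-1323) = -1171*(-1/1323) = 1171/1323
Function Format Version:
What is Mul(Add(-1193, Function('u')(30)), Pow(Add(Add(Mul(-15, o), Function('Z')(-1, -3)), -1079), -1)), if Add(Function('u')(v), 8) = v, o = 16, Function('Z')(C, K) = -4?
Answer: Rational(1171, 1323) ≈ 0.88511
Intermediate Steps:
Function('u')(v) = Add(-8, v)
Mul(Add(-1193, Function('u')(30)), Pow(Add(Add(Mul(-15, o), Function('Z')(-1, -3)), -1079), -1)) = Mul(Add(-1193, Add(-8, 30)), Pow(Add(Add(Mul(-15, 16), -4), -1079), -1)) = Mul(Add(-1193, 22), Pow(Add(Add(-240, -4), -1079), -1)) = Mul(-1171, Pow(Add(-244, -1079), -1)) = Mul(-1171, Pow(-1323, -1)) = Mul(-1171, Rational(-1, 1323)) = Rational(1171, 1323)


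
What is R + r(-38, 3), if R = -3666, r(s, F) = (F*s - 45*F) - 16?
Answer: -3931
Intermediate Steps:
r(s, F) = -16 - 45*F + F*s (r(s, F) = (-45*F + F*s) - 16 = -16 - 45*F + F*s)
R + r(-38, 3) = -3666 + (-16 - 45*3 + 3*(-38)) = -3666 + (-16 - 135 - 114) = -3666 - 265 = -3931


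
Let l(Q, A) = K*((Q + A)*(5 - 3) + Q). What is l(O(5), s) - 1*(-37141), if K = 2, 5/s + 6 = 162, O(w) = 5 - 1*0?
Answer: 1449674/39 ≈ 37171.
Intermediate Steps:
O(w) = 5 (O(w) = 5 + 0 = 5)
s = 5/156 (s = 5/(-6 + 162) = 5/156 ≈ 0.032051)
l(Q, A) = 4*A + 6*Q (l(Q, A) = 2*((Q + A)*(5 - 3) + Q) = 2*((A + Q)*2 + Q) = 2*((2*A + 2*Q) + Q) = 2*(2*A + 3*Q) = 4*A + 6*Q)
l(O(5), s) - 1*(-37141) = (4*(5/156) + 6*5) - 1*(-37141) = (5/39 + 30) + 37141 = 1175/39 + 37141 = 1449674/39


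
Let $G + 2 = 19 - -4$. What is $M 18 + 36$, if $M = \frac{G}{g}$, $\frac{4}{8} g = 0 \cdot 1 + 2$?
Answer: $\frac{261}{2} \approx 130.5$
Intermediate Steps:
$G = 21$ ($G = -2 + \left(19 - -4\right) = -2 + \left(19 + 4\right) = -2 + 23 = 21$)
$g = 4$ ($g = 2 \left(0 \cdot 1 + 2\right) = 2 \left(0 + 2\right) = 2 \cdot 2 = 4$)
$M = \frac{21}{4} \approx 5.25$
$M 18 + 36 = \frac{21}{4} \cdot 18 + 36 = \frac{189}{2} + 36 = \frac{261}{2}$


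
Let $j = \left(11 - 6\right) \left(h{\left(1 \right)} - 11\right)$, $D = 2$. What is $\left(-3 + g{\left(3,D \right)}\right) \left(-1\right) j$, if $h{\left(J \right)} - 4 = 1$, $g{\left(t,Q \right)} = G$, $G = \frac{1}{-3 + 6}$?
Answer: $-80$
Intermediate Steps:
$G = \frac{1}{3} \approx 0.33333$
$g{\left(t,Q \right)} = \frac{1}{3}$
$h{\left(J \right)} = 5$ ($h{\left(J \right)} = 4 + 1 = 5$)
$j = -30$ ($j = \left(11 - 6\right) \left(5 - 11\right) = 5 \left(5 - 11\right) = 5 \left(-6\right) = -30$)
$\left(-3 + g{\left(3,D \right)}\right) \left(-1\right) j = \left(-3 + \frac{1}{3}\right) \left(-1\right) \left(-30\right) = \left(- \frac{8}{3}\right) \left(-1\right) \left(-30\right) = \frac{8}{3} \left(-30\right) = -80$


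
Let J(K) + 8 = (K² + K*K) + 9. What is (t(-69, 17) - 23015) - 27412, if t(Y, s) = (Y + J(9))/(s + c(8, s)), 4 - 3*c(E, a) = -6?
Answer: -3075765/61 ≈ -50422.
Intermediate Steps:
J(K) = 1 + 2*K² (J(K) = -8 + ((K² + K*K) + 9) = -8 + ((K² + K²) + 9) = -8 + (2*K² + 9) = -8 + (9 + 2*K²) = 1 + 2*K²)
c(E, a) = 10/3 (c(E, a) = 4/3 - ⅓*(-6) = 4/3 + 2 = 10/3)
t(Y, s) = (163 + Y)/(10/3 + s) (t(Y, s) = (Y + (1 + 2*9²))/(s + 10/3) = (Y + (1 + 2*81))/(10/3 + s) = (Y + (1 + 162))/(10/3 + s) = (Y + 163)/(10/3 + s) = (163 + Y)/(10/3 + s))
(t(-69, 17) - 23015) - 27412 = (3*(163 - 69)/(10 + 3*17) - 23015) - 27412 = (3*94/(10 + 51) - 23015) - 27412 = (3*94/61 - 23015) - 27412 = (3*(1/61)*94 - 23015) - 27412 = (282/61 - 23015) - 27412 = -1403633/61 - 27412 = -3075765/61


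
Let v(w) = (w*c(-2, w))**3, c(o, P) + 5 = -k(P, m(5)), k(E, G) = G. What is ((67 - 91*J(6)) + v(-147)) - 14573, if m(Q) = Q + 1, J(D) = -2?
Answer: 4227937789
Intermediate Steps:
m(Q) = 1 + Q
c(o, P) = -11 (c(o, P) = -5 - (1 + 5) = -5 - 1*6 = -5 - 6 = -11)
v(w) = -1331*w**3 (v(w) = (w*(-11))**3 = (-11*w)**3 = -1331*w**3)
((67 - 91*J(6)) + v(-147)) - 14573 = ((67 - 91*(-2)) - 1331*(-147)**3) - 14573 = ((67 + 182) - 1331*(-3176523)) - 14573 = (249 + 4227952113) - 14573 = 4227952362 - 14573 = 4227937789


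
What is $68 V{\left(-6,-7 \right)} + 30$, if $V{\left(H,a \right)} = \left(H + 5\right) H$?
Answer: $438$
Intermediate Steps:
$V{\left(H,a \right)} = H \left(5 + H\right)$ ($V{\left(H,a \right)} = \left(5 + H\right) H = H \left(5 + H\right)$)
$68 V{\left(-6,-7 \right)} + 30 = 68 \left(- 6 \left(5 - 6\right)\right) + 30 = 68 \left(\left(-6\right) \left(-1\right)\right) + 30 = 68 \cdot 6 + 30 = 408 + 30 = 438$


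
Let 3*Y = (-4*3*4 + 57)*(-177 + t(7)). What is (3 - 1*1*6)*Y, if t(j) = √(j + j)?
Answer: 1593 - 9*√14 ≈ 1559.3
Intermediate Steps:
t(j) = √2*√j (t(j) = √(2*j) = √2*√j)
Y = -531 + 3*√14 (Y = ((-4*3*4 + 57)*(-177 + √2*√7))/3 = ((-12*4 + 57)*(-177 + √14))/3 = ((-48 + 57)*(-177 + √14))/3 = (9*(-177 + √14))/3 = (-1593 + 9*√14)/3 = -531 + 3*√14 ≈ -519.78)
(3 - 1*1*6)*Y = (3 - 1*1*6)*(-531 + 3*√14) = (3 - 1*6)*(-531 + 3*√14) = (3 - 6)*(-531 + 3*√14) = -3*(-531 + 3*√14) = 1593 - 9*√14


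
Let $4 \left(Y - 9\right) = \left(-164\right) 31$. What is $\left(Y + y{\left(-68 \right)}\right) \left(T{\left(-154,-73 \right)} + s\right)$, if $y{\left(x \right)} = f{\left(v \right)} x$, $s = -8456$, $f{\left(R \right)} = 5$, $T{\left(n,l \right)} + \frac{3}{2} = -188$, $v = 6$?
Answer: $13850091$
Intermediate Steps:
$T{\left(n,l \right)} = - \frac{379}{2}$ ($T{\left(n,l \right)} = - \frac{3}{2} - 188 = - \frac{379}{2}$)
$y{\left(x \right)} = 5 x$
$Y = -1262$ ($Y = 9 + \frac{\left(-164\right) 31}{4} = 9 + \frac{1}{4} \left(-5084\right) = 9 - 1271 = -1262$)
$\left(Y + y{\left(-68 \right)}\right) \left(T{\left(-154,-73 \right)} + s\right) = \left(-1262 + 5 \left(-68\right)\right) \left(- \frac{379}{2} - 8456\right) = \left(-1262 - 340\right) \left(- \frac{17291}{2}\right) = \left(-1602\right) \left(- \frac{17291}{2}\right) = 13850091$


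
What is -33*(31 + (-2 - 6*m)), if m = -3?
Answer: -1551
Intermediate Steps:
-33*(31 + (-2 - 6*m)) = -33*(31 + (-2 - 6*(-3))) = -33*(31 + (-2 + 18)) = -33*(31 + 16) = -33*47 = -1551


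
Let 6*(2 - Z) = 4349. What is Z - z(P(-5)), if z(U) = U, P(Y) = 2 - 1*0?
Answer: -4349/6 ≈ -724.83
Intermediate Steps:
P(Y) = 2 (P(Y) = 2 + 0 = 2)
Z = -4337/6 (Z = 2 - ⅙*4349 = 2 - 4349/6 = -4337/6 ≈ -722.83)
Z - z(P(-5)) = -4337/6 - 1*2 = -4337/6 - 2 = -4349/6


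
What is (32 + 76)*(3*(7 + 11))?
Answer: 5832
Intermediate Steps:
(32 + 76)*(3*(7 + 11)) = 108*(3*18) = 108*54 = 5832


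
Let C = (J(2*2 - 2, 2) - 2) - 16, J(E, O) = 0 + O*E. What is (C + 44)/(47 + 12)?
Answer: 30/59 ≈ 0.50847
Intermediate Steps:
J(E, O) = E*O (J(E, O) = 0 + E*O = E*O)
C = -14 (C = ((2*2 - 2)*2 - 2) - 16 = ((4 - 2)*2 - 2) - 16 = (2*2 - 2) - 16 = (4 - 2) - 16 = 2 - 16 = -14)
(C + 44)/(47 + 12) = (-14 + 44)/(47 + 12) = 30/59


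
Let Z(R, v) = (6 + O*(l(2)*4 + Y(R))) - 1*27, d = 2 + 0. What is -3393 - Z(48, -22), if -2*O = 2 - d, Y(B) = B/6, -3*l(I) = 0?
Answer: -3372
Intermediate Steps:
l(I) = 0 (l(I) = -1/3*0 = 0)
Y(B) = B/6 (Y(B) = B*(1/6) = B/6)
d = 2
O = 0 (O = -(2 - 1*2)/2 = -(2 - 2)/2 = -1/2*0 = 0)
Z(R, v) = -21 (Z(R, v) = (6 + 0*(0*4 + R/6)) - 1*27 = (6 + 0*(0 + R/6)) - 27 = (6 + 0*(R/6)) - 27 = (6 + 0) - 27 = 6 - 27 = -21)
-3393 - Z(48, -22) = -3393 - 1*(-21) = -3393 + 21 = -3372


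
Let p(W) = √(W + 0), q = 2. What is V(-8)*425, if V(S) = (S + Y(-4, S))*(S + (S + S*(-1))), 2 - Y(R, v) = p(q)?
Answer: 20400 + 3400*√2 ≈ 25208.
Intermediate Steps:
p(W) = √W
Y(R, v) = 2 - √2
V(S) = S*(2 + S - √2) (V(S) = (S + (2 - √2))*(S + (S + S*(-1))) = (2 + S - √2)*(S + (S - S)) = (2 + S - √2)*(S + 0) = (2 + S - √2)*S = S*(2 + S - √2))
V(-8)*425 = -8*(2 - 8 - √2)*425 = -8*(-6 - √2)*425 = (48 + 8*√2)*425 = 20400 + 3400*√2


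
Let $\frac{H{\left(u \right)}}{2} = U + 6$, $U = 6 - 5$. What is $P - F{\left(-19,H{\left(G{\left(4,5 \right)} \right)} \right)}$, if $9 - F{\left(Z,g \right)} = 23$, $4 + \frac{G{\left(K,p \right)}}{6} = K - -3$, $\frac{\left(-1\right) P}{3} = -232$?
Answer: $710$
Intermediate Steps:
$P = 696$ ($P = \left(-3\right) \left(-232\right) = 696$)
$U = 1$
$G{\left(K,p \right)} = -6 + 6 K$ ($G{\left(K,p \right)} = -24 + 6 \left(K - -3\right) = -24 + 6 \left(K + 3\right) = -24 + 6 \left(3 + K\right) = -24 + \left(18 + 6 K\right) = -6 + 6 K$)
$H{\left(u \right)} = 14$ ($H{\left(u \right)} = 2 \left(1 + 6\right) = 2 \cdot 7 = 14$)
$F{\left(Z,g \right)} = -14$ ($F{\left(Z,g \right)} = 9 - 23 = -14$)
$P - F{\left(-19,H{\left(G{\left(4,5 \right)} \right)} \right)} = 696 - -14 = 696 + 14 = 710$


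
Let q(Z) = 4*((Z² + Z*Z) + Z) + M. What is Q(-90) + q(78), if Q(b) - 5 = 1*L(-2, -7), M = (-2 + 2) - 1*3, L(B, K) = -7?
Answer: 48979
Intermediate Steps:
M = -3 (M = 0 - 3 = -3)
Q(b) = -2 (Q(b) = 5 + 1*(-7) = 5 - 7 = -2)
q(Z) = -3 + 4*Z + 8*Z² (q(Z) = 4*((Z² + Z*Z) + Z) - 3 = 4*((Z² + Z²) + Z) - 3 = 4*(2*Z² + Z) - 3 = 4*(Z + 2*Z²) - 3 = (4*Z + 8*Z²) - 3 = -3 + 4*Z + 8*Z²)
Q(-90) + q(78) = -2 + (-3 + 4*78 + 8*78²) = -2 + (-3 + 312 + 8*6084) = -2 + (-3 + 312 + 48672) = -2 + 48981 = 48979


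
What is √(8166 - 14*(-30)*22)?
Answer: 3*√1934 ≈ 131.93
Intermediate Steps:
√(8166 - 14*(-30)*22) = √(8166 + 420*22) = √(8166 + 9240) = √17406 = 3*√1934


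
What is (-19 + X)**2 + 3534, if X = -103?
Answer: 18418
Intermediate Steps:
(-19 + X)**2 + 3534 = (-19 - 103)**2 + 3534 = (-122)**2 + 3534 = 14884 + 3534 = 18418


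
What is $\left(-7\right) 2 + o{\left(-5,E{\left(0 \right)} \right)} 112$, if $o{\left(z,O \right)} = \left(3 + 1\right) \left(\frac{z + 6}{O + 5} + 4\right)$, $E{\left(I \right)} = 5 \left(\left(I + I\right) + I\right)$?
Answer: $\frac{9338}{5} \approx 1867.6$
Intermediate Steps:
$E{\left(I \right)} = 15 I$ ($E{\left(I \right)} = 5 \left(2 I + I\right) = 5 \cdot 3 I = 15 I$)
$o{\left(z,O \right)} = 16 + \frac{4 \left(6 + z\right)}{5 + O}$ ($o{\left(z,O \right)} = 4 \left(\frac{6 + z}{5 + O} + 4\right) = 4 \left(4 + \frac{6 + z}{5 + O}\right) = 16 + \frac{4 \left(6 + z\right)}{5 + O}$)
$\left(-7\right) 2 + o{\left(-5,E{\left(0 \right)} \right)} 112 = \left(-7\right) 2 + \frac{4 \left(26 - 5 + 4 \cdot 15 \cdot 0\right)}{5 + 15 \cdot 0} \cdot 112 = -14 + \frac{4 \left(26 - 5 + 4 \cdot 0\right)}{5 + 0} \cdot 112 = -14 + \frac{4 \left(26 - 5 + 0\right)}{5} \cdot 112 = -14 + 4 \cdot \frac{1}{5} \cdot 21 \cdot 112 = -14 + \frac{84}{5} \cdot 112 = -14 + \frac{9408}{5} = \frac{9338}{5}$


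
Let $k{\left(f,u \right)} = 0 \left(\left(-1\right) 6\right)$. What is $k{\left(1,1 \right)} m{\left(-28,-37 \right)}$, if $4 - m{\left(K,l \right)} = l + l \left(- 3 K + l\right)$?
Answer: $0$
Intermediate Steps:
$m{\left(K,l \right)} = 4 - l - l \left(l - 3 K\right)$ ($m{\left(K,l \right)} = 4 - \left(l + l \left(- 3 K + l\right)\right) = 4 - \left(l + l \left(l - 3 K\right)\right) = 4 - l - l \left(l - 3 K\right)$)
$k{\left(f,u \right)} = 0$ ($k{\left(f,u \right)} = 0 \left(-6\right) = 0$)
$k{\left(1,1 \right)} m{\left(-28,-37 \right)} = 0 \left(4 - -37 - \left(-37\right)^{2} + 3 \left(-28\right) \left(-37\right)\right) = 0 \left(4 + 37 - 1369 + 3108\right) = 0 \cdot 1780 = 0$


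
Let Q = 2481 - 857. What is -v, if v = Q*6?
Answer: -9744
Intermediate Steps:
Q = 1624
v = 9744 (v = 1624*6 = 9744)
-v = -1*9744 = -9744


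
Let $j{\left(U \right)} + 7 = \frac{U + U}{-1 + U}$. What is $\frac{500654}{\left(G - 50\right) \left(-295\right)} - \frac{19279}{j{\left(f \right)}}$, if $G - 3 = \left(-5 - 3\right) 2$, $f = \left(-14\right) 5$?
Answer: $\frac{1219907083}{315945} \approx 3861.1$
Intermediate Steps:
$f = -70$
$G = -13$ ($G = 3 + \left(-5 - 3\right) 2 = 3 - 16 = -13$)
$j{\left(U \right)} = -7 + \frac{2 U}{-1 + U}$ ($j{\left(U \right)} = -7 + \frac{U + U}{-1 + U} = -7 + \frac{2 U}{-1 + U}$)
$\frac{500654}{\left(G - 50\right) \left(-295\right)} - \frac{19279}{j{\left(f \right)}} = \frac{500654}{\left(-13 - 50\right) \left(-295\right)} - \frac{19279}{\frac{1}{-1 - 70} \left(7 - -350\right)} = \frac{500654}{\left(-63\right) \left(-295\right)} - \frac{19279}{\frac{1}{-71} \left(7 + 350\right)} = \frac{500654}{18585} - \frac{19279}{\left(- \frac{1}{71}\right) 357} = 500654 \cdot \frac{1}{18585} - \frac{19279}{- \frac{357}{71}} = \frac{71522}{2655} - - \frac{1368809}{357} = \frac{71522}{2655} + \frac{1368809}{357} = \frac{1219907083}{315945}$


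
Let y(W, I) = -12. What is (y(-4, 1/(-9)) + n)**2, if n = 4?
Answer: 64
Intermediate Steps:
(y(-4, 1/(-9)) + n)**2 = (-12 + 4)**2 = (-8)**2 = 64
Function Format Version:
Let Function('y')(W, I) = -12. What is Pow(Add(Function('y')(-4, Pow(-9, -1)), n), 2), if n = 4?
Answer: 64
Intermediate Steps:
Pow(Add(Function('y')(-4, Pow(-9, -1)), n), 2) = Pow(Add(-12, 4), 2) = Pow(-8, 2) = 64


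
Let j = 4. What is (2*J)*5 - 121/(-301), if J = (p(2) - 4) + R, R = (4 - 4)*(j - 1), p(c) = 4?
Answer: 121/301 ≈ 0.40199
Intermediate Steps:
R = 0 (R = (4 - 4)*(4 - 1) = 0*3 = 0)
J = 0 (J = (4 - 4) + 0 = 0 + 0 = 0)
(2*J)*5 - 121/(-301) = (2*0)*5 - 121/(-301) = 0*5 - 1/301*(-121) = 0 + 121/301 = 121/301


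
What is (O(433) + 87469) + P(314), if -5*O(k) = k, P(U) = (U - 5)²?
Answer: 914317/5 ≈ 1.8286e+5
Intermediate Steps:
P(U) = (-5 + U)²
O(k) = -k/5
(O(433) + 87469) + P(314) = (-⅕*433 + 87469) + (-5 + 314)² = (-433/5 + 87469) + 309² = 436912/5 + 95481 = 914317/5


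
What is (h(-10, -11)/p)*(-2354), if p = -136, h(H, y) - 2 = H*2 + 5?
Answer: -15301/68 ≈ -225.01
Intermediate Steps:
h(H, y) = 7 + 2*H (h(H, y) = 2 + (H*2 + 5) = 2 + (2*H + 5) = 2 + (5 + 2*H) = 7 + 2*H)
(h(-10, -11)/p)*(-2354) = ((7 + 2*(-10))/(-136))*(-2354) = ((7 - 20)*(-1/136))*(-2354) = -13*(-1/136)*(-2354) = (13/136)*(-2354) = -15301/68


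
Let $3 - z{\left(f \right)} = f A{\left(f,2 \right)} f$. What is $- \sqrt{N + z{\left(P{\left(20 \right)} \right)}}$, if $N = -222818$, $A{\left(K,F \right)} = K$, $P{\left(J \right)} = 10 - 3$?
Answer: $- i \sqrt{223158} \approx - 472.4 i$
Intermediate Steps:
$P{\left(J \right)} = 7$ ($P{\left(J \right)} = 10 - 3 = 7$)
$z{\left(f \right)} = 3 - f^{3}$ ($z{\left(f \right)} = 3 - f f f = 3 - f^{2} f = 3 - f^{3}$)
$- \sqrt{N + z{\left(P{\left(20 \right)} \right)}} = - \sqrt{-222818 + \left(3 - 7^{3}\right)} = - \sqrt{-222818 + \left(3 - 343\right)} = - \sqrt{-222818 - 340} = - \sqrt{-223158} = - i \sqrt{223158}$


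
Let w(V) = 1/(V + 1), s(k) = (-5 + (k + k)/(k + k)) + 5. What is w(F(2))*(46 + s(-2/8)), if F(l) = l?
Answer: 47/3 ≈ 15.667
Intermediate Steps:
s(k) = 1 (s(k) = (-5 + (2*k)/((2*k))) + 5 = (-5 + (2*k)*(1/(2*k))) + 5 = (-5 + 1) + 5 = -4 + 5 = 1)
w(V) = 1/(1 + V)
w(F(2))*(46 + s(-2/8)) = (46 + 1)/(1 + 2) = 47/3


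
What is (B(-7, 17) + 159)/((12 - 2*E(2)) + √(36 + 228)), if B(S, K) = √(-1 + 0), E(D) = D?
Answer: (159 + I)/(8 + 2*√66) ≈ 6.5572 + 0.04124*I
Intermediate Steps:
B(S, K) = I (B(S, K) = √(-1) = I)
(B(-7, 17) + 159)/((12 - 2*E(2)) + √(36 + 228)) = (I + 159)/((12 - 2*2) + √(36 + 228)) = (159 + I)/((12 - 4) + √264) = (159 + I)/(8 + 2*√66)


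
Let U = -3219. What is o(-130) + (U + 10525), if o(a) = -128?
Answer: 7178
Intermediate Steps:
o(-130) + (U + 10525) = -128 + (-3219 + 10525) = -128 + 7306 = 7178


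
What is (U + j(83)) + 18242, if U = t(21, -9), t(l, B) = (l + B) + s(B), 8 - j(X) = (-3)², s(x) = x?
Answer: 18244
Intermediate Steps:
j(X) = -1 (j(X) = 8 - 1*(-3)² = 8 - 1*9 = 8 - 9 = -1)
t(l, B) = l + 2*B (t(l, B) = (l + B) + B = (B + l) + B = l + 2*B)
U = 3 (U = 21 + 2*(-9) = 21 - 18 = 3)
(U + j(83)) + 18242 = (3 - 1) + 18242 = 2 + 18242 = 18244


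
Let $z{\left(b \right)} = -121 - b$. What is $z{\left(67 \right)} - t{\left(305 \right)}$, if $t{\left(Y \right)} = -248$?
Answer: $60$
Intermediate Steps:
$z{\left(67 \right)} - t{\left(305 \right)} = \left(-121 - 67\right) - -248 = \left(-121 - 67\right) + 248 = -188 + 248 = 60$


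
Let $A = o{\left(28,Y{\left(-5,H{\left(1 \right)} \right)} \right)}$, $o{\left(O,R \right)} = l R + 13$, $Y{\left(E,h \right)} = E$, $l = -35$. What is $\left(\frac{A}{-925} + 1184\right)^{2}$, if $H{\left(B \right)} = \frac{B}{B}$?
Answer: $\frac{1199051280144}{855625} \approx 1.4014 \cdot 10^{6}$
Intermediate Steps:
$H{\left(B \right)} = 1$
$o{\left(O,R \right)} = 13 - 35 R$ ($o{\left(O,R \right)} = - 35 R + 13 = 13 - 35 R$)
$A = 188$ ($A = 13 - -175 = 13 + 175 = 188$)
$\left(\frac{A}{-925} + 1184\right)^{2} = \left(\frac{188}{-925} + 1184\right)^{2} = \left(188 \left(- \frac{1}{925}\right) + 1184\right)^{2} = \left(- \frac{188}{925} + 1184\right)^{2} = \left(\frac{1095012}{925}\right)^{2} = \frac{1199051280144}{855625}$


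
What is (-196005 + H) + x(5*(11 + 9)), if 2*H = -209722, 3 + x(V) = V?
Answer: -300769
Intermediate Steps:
x(V) = -3 + V
H = -104861 (H = (½)*(-209722) = -104861)
(-196005 + H) + x(5*(11 + 9)) = (-196005 - 104861) + (-3 + 5*(11 + 9)) = -300866 + (-3 + 5*20) = -300866 + (-3 + 100) = -300866 + 97 = -300769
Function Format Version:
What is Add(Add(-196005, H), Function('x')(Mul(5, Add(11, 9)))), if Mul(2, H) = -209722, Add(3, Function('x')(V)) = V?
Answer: -300769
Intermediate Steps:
Function('x')(V) = Add(-3, V)
H = -104861 (H = Mul(Rational(1, 2), -209722) = -104861)
Add(Add(-196005, H), Function('x')(Mul(5, Add(11, 9)))) = Add(Add(-196005, -104861), Add(-3, Mul(5, Add(11, 9)))) = Add(-300866, Add(-3, Mul(5, 20))) = Add(-300866, Add(-3, 100)) = Add(-300866, 97) = -300769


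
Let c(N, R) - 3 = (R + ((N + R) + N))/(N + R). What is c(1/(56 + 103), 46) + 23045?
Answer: 23050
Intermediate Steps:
c(N, R) = 3 + (2*N + 2*R)/(N + R) (c(N, R) = 3 + (R + ((N + R) + N))/(N + R) = 3 + (R + (R + 2*N))/(N + R) = 3 + (2*N + 2*R)/(N + R))
c(1/(56 + 103), 46) + 23045 = 5 + 23045 = 23050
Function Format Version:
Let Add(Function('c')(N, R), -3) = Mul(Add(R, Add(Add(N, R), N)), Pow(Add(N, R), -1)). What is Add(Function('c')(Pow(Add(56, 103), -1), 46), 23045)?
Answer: 23050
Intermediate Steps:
Function('c')(N, R) = Add(3, Mul(Pow(Add(N, R), -1), Add(Mul(2, N), Mul(2, R)))) (Function('c')(N, R) = Add(3, Mul(Add(R, Add(Add(N, R), N)), Pow(Add(N, R), -1))) = Add(3, Mul(Add(R, Add(R, Mul(2, N))), Pow(Add(N, R), -1))) = Add(3, Mul(Add(Mul(2, N), Mul(2, R)), Pow(Add(N, R), -1))) = Add(3, Mul(Pow(Add(N, R), -1), Add(Mul(2, N), Mul(2, R)))))
Add(Function('c')(Pow(Add(56, 103), -1), 46), 23045) = Add(5, 23045) = 23050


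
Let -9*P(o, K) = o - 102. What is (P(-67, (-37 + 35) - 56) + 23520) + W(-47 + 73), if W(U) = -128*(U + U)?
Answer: 151945/9 ≈ 16883.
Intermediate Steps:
P(o, K) = 34/3 - o/9 (P(o, K) = -(o - 102)/9 = -(-102 + o)/9 = 34/3 - o/9)
W(U) = -256*U
(P(-67, (-37 + 35) - 56) + 23520) + W(-47 + 73) = ((34/3 - ⅑*(-67)) + 23520) - 256*(-47 + 73) = ((34/3 + 67/9) + 23520) - 256*26 = (169/9 + 23520) - 6656 = 211849/9 - 6656 = 151945/9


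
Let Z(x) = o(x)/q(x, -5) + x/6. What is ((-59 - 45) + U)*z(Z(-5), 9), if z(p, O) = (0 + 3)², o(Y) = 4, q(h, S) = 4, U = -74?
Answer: -1602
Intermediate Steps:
Z(x) = 1 + x/6 (Z(x) = 4/4 + x/6 = 4*(¼) + x*(⅙) = 1 + x/6)
z(p, O) = 9 (z(p, O) = 3² = 9)
((-59 - 45) + U)*z(Z(-5), 9) = ((-59 - 45) - 74)*9 = (-104 - 74)*9 = -178*9 = -1602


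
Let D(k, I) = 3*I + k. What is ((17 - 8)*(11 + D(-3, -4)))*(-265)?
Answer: 9540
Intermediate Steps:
D(k, I) = k + 3*I
((17 - 8)*(11 + D(-3, -4)))*(-265) = ((17 - 8)*(11 + (-3 + 3*(-4))))*(-265) = (9*(11 + (-3 - 12)))*(-265) = (9*(11 - 15))*(-265) = (9*(-4))*(-265) = -36*(-265) = 9540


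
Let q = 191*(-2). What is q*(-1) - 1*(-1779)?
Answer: 2161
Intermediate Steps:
q = -382
q*(-1) - 1*(-1779) = -382*(-1) - 1*(-1779) = 382 + 1779 = 2161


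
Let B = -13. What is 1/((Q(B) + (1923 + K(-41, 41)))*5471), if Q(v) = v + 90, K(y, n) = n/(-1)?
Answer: 1/10717689 ≈ 9.3304e-8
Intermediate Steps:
K(y, n) = -n (K(y, n) = n*(-1) = -n)
Q(v) = 90 + v
1/((Q(B) + (1923 + K(-41, 41)))*5471) = 1/(((90 - 13) + (1923 - 1*41))*5471) = (1/5471)/(77 + (1923 - 41)) = (1/5471)/(77 + 1882) = (1/5471)/1959 = (1/1959)*(1/5471) = 1/10717689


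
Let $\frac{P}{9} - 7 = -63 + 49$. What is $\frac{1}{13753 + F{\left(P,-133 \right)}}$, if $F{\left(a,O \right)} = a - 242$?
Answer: $\frac{1}{13448} \approx 7.4361 \cdot 10^{-5}$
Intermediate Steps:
$P = -63$ ($P = 63 + 9 \left(-63 + 49\right) = 63 + 9 \left(-14\right) = 63 - 126 = -63$)
$F{\left(a,O \right)} = -242 + a$
$\frac{1}{13753 + F{\left(P,-133 \right)}} = \frac{1}{13753 - 305} = \frac{1}{13448}$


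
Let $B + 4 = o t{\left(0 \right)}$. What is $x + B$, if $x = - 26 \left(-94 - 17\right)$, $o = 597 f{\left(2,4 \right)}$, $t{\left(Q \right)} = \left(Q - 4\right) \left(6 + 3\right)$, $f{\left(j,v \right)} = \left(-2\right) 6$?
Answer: $260786$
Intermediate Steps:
$f{\left(j,v \right)} = -12$
$t{\left(Q \right)} = -36 + 9 Q$ ($t{\left(Q \right)} = \left(-4 + Q\right) 9 = -36 + 9 Q$)
$o = -7164$ ($o = 597 \left(-12\right) = -7164$)
$B = 257900$ ($B = -4 - 7164 \left(-36 + 9 \cdot 0\right) = -4 - 7164 \left(-36 + 0\right) = -4 - -257904 = -4 + 257904 = 257900$)
$x = 2886$ ($x = \left(-26\right) \left(-111\right) = 2886$)
$x + B = 2886 + 257900 = 260786$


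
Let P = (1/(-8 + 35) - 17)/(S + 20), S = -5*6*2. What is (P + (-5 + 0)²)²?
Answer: 188485441/291600 ≈ 646.38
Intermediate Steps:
S = -60 (S = -30*2 = -60)
P = 229/540 (P = (1/(-8 + 35) - 17)/(-60 + 20) = (1/27 - 17)/(-40) = (1/27 - 17)*(-1/40) = -458/27*(-1/40) = 229/540 ≈ 0.42407)
(P + (-5 + 0)²)² = (229/540 + (-5 + 0)²)² = (229/540 + (-5)²)² = (229/540 + 25)² = (13729/540)² = 188485441/291600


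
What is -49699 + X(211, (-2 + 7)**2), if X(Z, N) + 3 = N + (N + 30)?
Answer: -49622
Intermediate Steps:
X(Z, N) = 27 + 2*N (X(Z, N) = -3 + (N + (N + 30)) = -3 + (N + (30 + N)) = -3 + (30 + 2*N) = 27 + 2*N)
-49699 + X(211, (-2 + 7)**2) = -49699 + (27 + 2*(-2 + 7)**2) = -49699 + (27 + 2*5**2) = -49699 + (27 + 2*25) = -49699 + (27 + 50) = -49699 + 77 = -49622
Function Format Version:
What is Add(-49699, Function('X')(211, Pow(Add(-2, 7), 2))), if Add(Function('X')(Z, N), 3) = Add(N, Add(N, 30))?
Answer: -49622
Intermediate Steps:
Function('X')(Z, N) = Add(27, Mul(2, N)) (Function('X')(Z, N) = Add(-3, Add(N, Add(N, 30))) = Add(-3, Add(N, Add(30, N))) = Add(-3, Add(30, Mul(2, N))) = Add(27, Mul(2, N)))
Add(-49699, Function('X')(211, Pow(Add(-2, 7), 2))) = Add(-49699, Add(27, Mul(2, Pow(Add(-2, 7), 2)))) = Add(-49699, Add(27, Mul(2, Pow(5, 2)))) = Add(-49699, Add(27, Mul(2, 25))) = Add(-49699, Add(27, 50)) = Add(-49699, 77) = -49622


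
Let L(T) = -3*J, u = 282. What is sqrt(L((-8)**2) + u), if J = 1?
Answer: 3*sqrt(31) ≈ 16.703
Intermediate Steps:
L(T) = -3 (L(T) = -3*1 = -3)
sqrt(L((-8)**2) + u) = sqrt(-3 + 282) = sqrt(279) = 3*sqrt(31)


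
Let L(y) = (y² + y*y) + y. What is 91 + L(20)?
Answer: 911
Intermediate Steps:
L(y) = y + 2*y² (L(y) = (y² + y²) + y = 2*y² + y = y + 2*y²)
91 + L(20) = 91 + 20*(1 + 2*20) = 91 + 20*(1 + 40) = 91 + 20*41 = 91 + 820 = 911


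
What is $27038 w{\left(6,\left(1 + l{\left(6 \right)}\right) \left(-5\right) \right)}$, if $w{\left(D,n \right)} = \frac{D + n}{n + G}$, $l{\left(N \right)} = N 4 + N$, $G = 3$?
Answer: $\frac{2014331}{76} \approx 26504.0$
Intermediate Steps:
$l{\left(N \right)} = 5 N$ ($l{\left(N \right)} = 4 N + N = 5 N$)
$w{\left(D,n \right)} = \frac{D + n}{3 + n}$ ($w{\left(D,n \right)} = \frac{D + n}{n + 3} = \frac{D + n}{3 + n}$)
$27038 w{\left(6,\left(1 + l{\left(6 \right)}\right) \left(-5\right) \right)} = 27038 \frac{6 + \left(1 + 5 \cdot 6\right) \left(-5\right)}{3 + \left(1 + 5 \cdot 6\right) \left(-5\right)} = 27038 \frac{6 + \left(1 + 30\right) \left(-5\right)}{3 + \left(1 + 30\right) \left(-5\right)} = 27038 \frac{6 + 31 \left(-5\right)}{3 + 31 \left(-5\right)} = 27038 \frac{6 - 155}{3 - 155} = 27038 \frac{1}{-152} \left(-149\right) = 27038 \left(\left(- \frac{1}{152}\right) \left(-149\right)\right) = 27038 \cdot \frac{149}{152} = \frac{2014331}{76}$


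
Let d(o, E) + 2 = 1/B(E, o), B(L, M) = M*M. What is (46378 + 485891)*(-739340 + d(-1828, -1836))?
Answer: -1315009631834752563/3341584 ≈ -3.9353e+11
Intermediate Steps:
B(L, M) = M²
d(o, E) = -2 + o⁻² (d(o, E) = -2 + 1/(o²) = -2 + o⁻²)
(46378 + 485891)*(-739340 + d(-1828, -1836)) = (46378 + 485891)*(-739340 + (-2 + (-1828)⁻²)) = 532269*(-739340 + (-2 + 1/3341584)) = 532269*(-739340 - 6683167/3341584) = 532269*(-2470573397727/3341584) = -1315009631834752563/3341584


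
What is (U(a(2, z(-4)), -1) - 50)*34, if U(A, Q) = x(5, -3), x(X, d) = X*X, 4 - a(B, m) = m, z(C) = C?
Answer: -850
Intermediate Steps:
a(B, m) = 4 - m
x(X, d) = X²
U(A, Q) = 25 (U(A, Q) = 5² = 25)
(U(a(2, z(-4)), -1) - 50)*34 = (25 - 50)*34 = -25*34 = -850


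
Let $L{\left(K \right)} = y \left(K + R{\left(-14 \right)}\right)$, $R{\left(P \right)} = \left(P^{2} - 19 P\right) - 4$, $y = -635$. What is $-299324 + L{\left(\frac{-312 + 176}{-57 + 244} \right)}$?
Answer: $- \frac{6486614}{11} \approx -5.8969 \cdot 10^{5}$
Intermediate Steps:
$R{\left(P \right)} = -4 + P^{2} - 19 P$
$L{\left(K \right)} = -290830 - 635 K$ ($L{\left(K \right)} = - 635 \left(K - \left(-262 - 196\right)\right) = - 635 \left(K + \left(-4 + 196 + 266\right)\right) = - 635 \left(K + 458\right) = - 635 \left(458 + K\right) = -290830 - 635 K$)
$-299324 + L{\left(\frac{-312 + 176}{-57 + 244} \right)} = -299324 - \left(290830 + 635 \frac{-312 + 176}{-57 + 244}\right) = -299324 - \left(290830 + 635 \left(- \frac{136}{187}\right)\right) = -299324 - \left(290830 + 635 \left(\left(-136\right) \frac{1}{187}\right)\right) = -299324 - \frac{3194050}{11} = - \frac{6486614}{11}$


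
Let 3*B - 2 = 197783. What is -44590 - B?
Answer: -331555/3 ≈ -1.1052e+5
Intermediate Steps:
B = 197785/3 (B = 2/3 + (1/3)*197783 = 2/3 + 197783/3 = 197785/3 ≈ 65928.)
-44590 - B = -44590 - 1*197785/3 = -44590 - 197785/3 = -331555/3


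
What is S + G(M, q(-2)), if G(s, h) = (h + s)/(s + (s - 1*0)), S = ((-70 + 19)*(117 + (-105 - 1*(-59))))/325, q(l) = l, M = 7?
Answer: -49069/4550 ≈ -10.784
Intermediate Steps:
S = -3621/325 (S = -51*(117 + (-105 + 59))*(1/325) = -51*(117 - 46)*(1/325) = -51*71*(1/325) = -3621*1/325 = -3621/325 ≈ -11.142)
G(s, h) = (h + s)/(2*s) (G(s, h) = (h + s)/(s + (s + 0)) = (h + s)/(s + s) = (h + s)/((2*s)) = (h + s)*(1/(2*s)) = (h + s)/(2*s))
S + G(M, q(-2)) = -3621/325 + (1/2)*(-2 + 7)/7 = -3621/325 + (1/2)*(1/7)*5 = -3621/325 + 5/14 = -49069/4550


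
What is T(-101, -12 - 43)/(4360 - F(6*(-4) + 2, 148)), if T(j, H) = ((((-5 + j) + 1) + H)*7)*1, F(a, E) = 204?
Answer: -280/1039 ≈ -0.26949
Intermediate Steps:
T(j, H) = -28 + 7*H + 7*j (T(j, H) = (((-4 + j) + H)*7)*1 = ((-4 + H + j)*7)*1 = (-28 + 7*H + 7*j)*1 = -28 + 7*H + 7*j)
T(-101, -12 - 43)/(4360 - F(6*(-4) + 2, 148)) = (-28 + 7*(-12 - 43) + 7*(-101))/(4360 - 1*204) = (-28 + 7*(-55) - 707)/(4360 - 204) = (-28 - 385 - 707)/4156 = -1120*1/4156 = -280/1039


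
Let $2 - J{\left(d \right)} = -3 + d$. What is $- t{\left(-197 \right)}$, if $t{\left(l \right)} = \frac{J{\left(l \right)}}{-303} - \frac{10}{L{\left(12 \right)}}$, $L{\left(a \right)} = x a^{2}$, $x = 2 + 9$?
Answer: $\frac{533}{792} \approx 0.67298$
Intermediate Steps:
$J{\left(d \right)} = 5 - d$ ($J{\left(d \right)} = 2 - \left(-3 + d\right) = 5 - d$)
$x = 11$
$L{\left(a \right)} = 11 a^{2}$
$t{\left(l \right)} = - \frac{1825}{79992} + \frac{l}{303}$ ($t{\left(l \right)} = \frac{5 - l}{-303} - \frac{10}{11 \cdot 12^{2}} = \left(5 - l\right) \left(- \frac{1}{303}\right) - \frac{10}{11 \cdot 144} = \left(- \frac{5}{303} + \frac{l}{303}\right) - \frac{10}{1584} = \left(- \frac{5}{303} + \frac{l}{303}\right) - \frac{5}{792} = - \frac{1825}{79992} + \frac{l}{303}$)
$- t{\left(-197 \right)} = - (- \frac{1825}{79992} + \frac{1}{303} \left(-197\right)) = - (- \frac{1825}{79992} - \frac{197}{303}) = \left(-1\right) \left(- \frac{533}{792}\right) = \frac{533}{792}$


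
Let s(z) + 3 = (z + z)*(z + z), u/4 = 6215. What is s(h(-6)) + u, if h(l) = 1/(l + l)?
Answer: 894853/36 ≈ 24857.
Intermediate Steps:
h(l) = 1/(2*l)
u = 24860 (u = 4*6215 = 24860)
s(z) = -3 + 4*z**2 (s(z) = -3 + (z + z)*(z + z) = -3 + (2*z)*(2*z) = -3 + 4*z**2)
s(h(-6)) + u = (-3 + 4*((1/2)/(-6))**2) + 24860 = (-3 + 4*((1/2)*(-1/6))**2) + 24860 = (-3 + 4*(-1/12)**2) + 24860 = (-3 + 4*(1/144)) + 24860 = (-3 + 1/36) + 24860 = -107/36 + 24860 = 894853/36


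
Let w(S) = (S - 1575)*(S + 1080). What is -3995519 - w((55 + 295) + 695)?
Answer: -2869269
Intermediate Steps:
w(S) = (-1575 + S)*(1080 + S)
-3995519 - w((55 + 295) + 695) = -3995519 - (-1701000 + ((55 + 295) + 695)² - 495*((55 + 295) + 695)) = -3995519 - (-1701000 + (350 + 695)² - 495*(350 + 695)) = -3995519 - (-1701000 + 1045² - 495*1045) = -3995519 - (-1701000 + 1092025 - 517275) = -3995519 - 1*(-1126250) = -3995519 + 1126250 = -2869269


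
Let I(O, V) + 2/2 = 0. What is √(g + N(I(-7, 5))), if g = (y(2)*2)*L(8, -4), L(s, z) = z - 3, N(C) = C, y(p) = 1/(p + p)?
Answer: 3*I*√2/2 ≈ 2.1213*I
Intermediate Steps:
y(p) = 1/(2*p)
I(O, V) = -1 (I(O, V) = -1 + 0 = -1)
L(s, z) = -3 + z
g = -7/2 (g = (((½)/2)*2)*(-3 - 4) = (((½)*(½))*2)*(-7) = ((¼)*2)*(-7) = (½)*(-7) = -7/2 ≈ -3.5000)
√(g + N(I(-7, 5))) = √(-7/2 - 1) = √(-9/2) = 3*I*√2/2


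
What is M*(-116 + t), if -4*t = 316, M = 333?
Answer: -64935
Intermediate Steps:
t = -79 (t = -¼*316 = -79)
M*(-116 + t) = 333*(-116 - 79) = 333*(-195) = -64935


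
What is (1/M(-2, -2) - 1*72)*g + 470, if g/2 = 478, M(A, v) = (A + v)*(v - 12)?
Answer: -956829/14 ≈ -68345.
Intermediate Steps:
M(A, v) = (-12 + v)*(A + v) (M(A, v) = (A + v)*(-12 + v) = (-12 + v)*(A + v))
g = 956 (g = 2*478 = 956)
(1/M(-2, -2) - 1*72)*g + 470 = (1/((-2)² - 12*(-2) - 12*(-2) - 2*(-2)) - 1*72)*956 + 470 = (1/(4 + 24 + 24 + 4) - 72)*956 + 470 = (1/56 - 72)*956 + 470 = -4031/56*956 + 470 = -963409/14 + 470 = -956829/14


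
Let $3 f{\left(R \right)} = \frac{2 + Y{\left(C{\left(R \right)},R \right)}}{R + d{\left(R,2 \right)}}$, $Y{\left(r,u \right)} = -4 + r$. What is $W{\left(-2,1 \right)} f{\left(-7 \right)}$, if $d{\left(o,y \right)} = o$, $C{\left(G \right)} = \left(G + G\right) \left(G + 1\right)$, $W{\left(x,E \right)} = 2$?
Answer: $- \frac{82}{21} \approx -3.9048$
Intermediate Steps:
$C{\left(G \right)} = 2 G \left(1 + G\right)$
$f{\left(R \right)} = \frac{-2 + 2 R \left(1 + R\right)}{6 R}$ ($f{\left(R \right)} = \frac{\left(2 + \left(-4 + 2 R \left(1 + R\right)\right)\right) \frac{1}{R + R}}{3} = \frac{\left(-2 + 2 R \left(1 + R\right)\right) \frac{1}{2 R}}{3} = \frac{\frac{1}{2} \frac{1}{R} \left(-2 + 2 R \left(1 + R\right)\right)}{3} = \frac{-2 + 2 R \left(1 + R\right)}{6 R}$)
$W{\left(-2,1 \right)} f{\left(-7 \right)} = 2 \frac{-1 - 7 \left(1 - 7\right)}{3 \left(-7\right)} = 2 \cdot \frac{1}{3} \left(- \frac{1}{7}\right) \left(-1 - -42\right) = 2 \cdot \frac{1}{3} \left(- \frac{1}{7}\right) \left(-1 + 42\right) = 2 \cdot \frac{1}{3} \left(- \frac{1}{7}\right) 41 = 2 \left(- \frac{41}{21}\right) = - \frac{82}{21}$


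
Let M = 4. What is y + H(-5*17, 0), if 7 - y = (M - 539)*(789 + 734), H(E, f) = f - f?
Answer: 814812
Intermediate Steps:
H(E, f) = 0
y = 814812 (y = 7 - (4 - 539)*(789 + 734) = 7 - (-535)*1523 = 7 - 1*(-814805) = 7 + 814805 = 814812)
y + H(-5*17, 0) = 814812 + 0 = 814812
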